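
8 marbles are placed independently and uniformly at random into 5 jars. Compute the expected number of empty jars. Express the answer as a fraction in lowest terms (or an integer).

Let Xⱼ=1 if jar j is empty. P(Xⱼ=1) = ((5-1)/5)^8 = 65536/390625.
By linearity, E[#empty] = 5·65536/390625 = 65536/78125.

65536/78125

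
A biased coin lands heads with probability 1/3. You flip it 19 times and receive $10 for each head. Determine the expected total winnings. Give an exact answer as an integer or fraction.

E[#heads] = 19·1/3 = 19/3 (linearity over flips).
E[winnings] = 10·19/3 = 190/3.

190/3 dollars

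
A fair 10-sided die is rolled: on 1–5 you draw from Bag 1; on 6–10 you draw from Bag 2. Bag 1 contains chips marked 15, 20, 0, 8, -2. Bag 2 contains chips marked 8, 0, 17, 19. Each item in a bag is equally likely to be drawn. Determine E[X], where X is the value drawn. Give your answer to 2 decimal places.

E[X | Bag 1] = (15 + 20 + 0 + 8 − 2)/5 = 41/5
E[X | Bag 2] = (8 + 0 + 17 + 19)/4 = 11
E[X] = (1/2)·41/5 + (1/2)·11 = 48/5 ≈ 9.60

9.60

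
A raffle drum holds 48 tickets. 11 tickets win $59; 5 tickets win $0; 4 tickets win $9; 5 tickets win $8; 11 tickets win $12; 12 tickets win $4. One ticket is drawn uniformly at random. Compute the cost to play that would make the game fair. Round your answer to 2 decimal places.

$18.85

E[payout] = (11/48)·59 + (5/48)·0 + (4/48)·9 + (5/48)·8 + (11/48)·12 + (12/48)·4 = 905/48
Fair fee = E[payout] = 905/48 ≈ $18.85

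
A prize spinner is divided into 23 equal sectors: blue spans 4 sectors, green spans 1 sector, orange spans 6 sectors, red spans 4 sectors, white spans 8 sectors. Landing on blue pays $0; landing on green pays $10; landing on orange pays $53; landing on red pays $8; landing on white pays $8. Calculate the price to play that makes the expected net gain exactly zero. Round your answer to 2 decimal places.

E[payout] = (4/23)·0 + (1/23)·10 + (6/23)·53 + (4/23)·8 + (8/23)·8 = 424/23
Fair fee = E[payout] = 424/23 ≈ $18.43

$18.43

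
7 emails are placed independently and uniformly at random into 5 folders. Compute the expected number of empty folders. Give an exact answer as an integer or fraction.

16384/15625

Let Xⱼ=1 if folder j is empty. P(Xⱼ=1) = ((5-1)/5)^7 = 16384/78125.
By linearity, E[#empty] = 5·16384/78125 = 16384/15625.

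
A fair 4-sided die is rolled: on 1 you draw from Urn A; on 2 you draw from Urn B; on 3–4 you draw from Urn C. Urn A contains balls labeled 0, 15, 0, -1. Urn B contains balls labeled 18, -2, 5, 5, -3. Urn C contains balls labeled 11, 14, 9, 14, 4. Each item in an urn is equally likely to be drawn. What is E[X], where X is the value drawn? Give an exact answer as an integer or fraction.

289/40

E[X | Urn A] = (0 + 15 + 0 − 1)/4 = 7/2
E[X | Urn B] = (18 − 2 + 5 + 5 − 3)/5 = 23/5
E[X | Urn C] = (11 + 14 + 9 + 14 + 4)/5 = 52/5
E[X] = (1/4)·7/2 + (1/4)·23/5 + (1/2)·52/5 = 289/40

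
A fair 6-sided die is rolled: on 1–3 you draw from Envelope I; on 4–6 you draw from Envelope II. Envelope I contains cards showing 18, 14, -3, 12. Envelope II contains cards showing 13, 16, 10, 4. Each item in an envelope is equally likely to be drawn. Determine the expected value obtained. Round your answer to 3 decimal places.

10.500

E[X | Envelope I] = (18 + 14 − 3 + 12)/4 = 41/4
E[X | Envelope II] = (13 + 16 + 10 + 4)/4 = 43/4
E[X] = (1/2)·41/4 + (1/2)·43/4 = 21/2 ≈ 10.500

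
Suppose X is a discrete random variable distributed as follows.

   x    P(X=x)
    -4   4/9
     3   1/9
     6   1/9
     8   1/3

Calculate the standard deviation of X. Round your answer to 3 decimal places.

E[X] = 17/9, E[X²] = 301/9
Var(X) = E[X²] − (E[X])² = 301/9 − 289/81 = 2420/81
SD(X) = √(2420/81) ≈ 5.466

5.466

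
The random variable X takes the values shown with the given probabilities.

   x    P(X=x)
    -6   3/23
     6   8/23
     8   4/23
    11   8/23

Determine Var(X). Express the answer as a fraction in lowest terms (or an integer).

14760/529

E[X] = (3/23)·(-6) + (8/23)·6 + (4/23)·8 + (8/23)·11 = 150/23
E[X²] = (3/23)·36 + (8/23)·36 + (4/23)·64 + (8/23)·121 = 1620/23
Var(X) = 1620/23 − (150/23)² = 14760/529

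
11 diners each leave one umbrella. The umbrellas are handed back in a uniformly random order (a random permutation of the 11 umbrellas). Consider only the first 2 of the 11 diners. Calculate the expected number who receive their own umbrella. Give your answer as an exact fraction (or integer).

Let Xᵢ = 1 if person i gets their own umbrella. For each i, P(Xᵢ=1) = 1/11.
By linearity of expectation, E[X₁+…+X_2] = 2·(1/11) = 2/11.

2/11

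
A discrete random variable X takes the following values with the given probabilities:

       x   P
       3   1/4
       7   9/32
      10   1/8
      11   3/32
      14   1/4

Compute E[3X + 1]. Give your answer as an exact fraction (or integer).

E[3x+1] = (1/4)·10 + (9/32)·22 + (1/8)·31 + (3/32)·34 + (1/4)·43
     = 53/2

53/2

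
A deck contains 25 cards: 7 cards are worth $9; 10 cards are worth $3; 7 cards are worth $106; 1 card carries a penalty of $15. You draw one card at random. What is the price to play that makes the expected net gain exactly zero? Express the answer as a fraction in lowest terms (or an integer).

164/5 dollars

E[payout] = (7/25)·9 + (10/25)·3 + (7/25)·106 + (1/25)·(-15) = 164/5
Fair fee = E[payout] = 164/5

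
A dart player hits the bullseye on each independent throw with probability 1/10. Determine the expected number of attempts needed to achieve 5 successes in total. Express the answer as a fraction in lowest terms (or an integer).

By linearity (sum of 5 independent geometric waits), E[trials] = 5/p = 5/(1/10) = 50.

50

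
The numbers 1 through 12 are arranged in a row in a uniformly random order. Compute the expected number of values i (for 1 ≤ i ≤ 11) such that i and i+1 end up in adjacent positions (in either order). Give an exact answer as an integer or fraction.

11/6

For each i ∈ {1,…,11}, let Xᵢ = 1 if i and i+1 are adjacent. P(Xᵢ=1) = 2·(12−1)!/12! = 2/12.
By linearity, E[ΣXᵢ] = (11)·(2/12) = 11/6.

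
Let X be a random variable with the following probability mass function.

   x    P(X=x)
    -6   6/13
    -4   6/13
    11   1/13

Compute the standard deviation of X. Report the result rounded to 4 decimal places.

E[X] = -49/13, E[X²] = 433/13
Var(X) = E[X²] − (E[X])² = 433/13 − 2401/169 = 3228/169
SD(X) = √(3228/169) ≈ 4.3704

4.3704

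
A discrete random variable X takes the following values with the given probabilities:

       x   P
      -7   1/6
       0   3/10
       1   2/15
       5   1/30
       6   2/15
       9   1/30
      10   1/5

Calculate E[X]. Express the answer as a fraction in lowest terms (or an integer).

E[X] = (1/6)·(-7) + (3/10)·0 + (2/15)·1 + (1/30)·5 + (2/15)·6 + (1/30)·9 + (1/5)·10
     = 67/30

67/30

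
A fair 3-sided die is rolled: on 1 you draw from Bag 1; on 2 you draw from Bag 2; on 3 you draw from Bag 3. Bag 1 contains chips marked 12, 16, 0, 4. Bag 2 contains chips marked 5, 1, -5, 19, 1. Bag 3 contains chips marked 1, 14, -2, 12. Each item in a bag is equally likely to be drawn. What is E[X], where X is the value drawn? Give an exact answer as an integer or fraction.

E[X | Bag 1] = (12 + 16 + 0 + 4)/4 = 8
E[X | Bag 2] = (5 + 1 − 5 + 19 + 1)/5 = 21/5
E[X | Bag 3] = (1 + 14 − 2 + 12)/4 = 25/4
E[X] = (1/3)·8 + (1/3)·21/5 + (1/3)·25/4 = 123/20

123/20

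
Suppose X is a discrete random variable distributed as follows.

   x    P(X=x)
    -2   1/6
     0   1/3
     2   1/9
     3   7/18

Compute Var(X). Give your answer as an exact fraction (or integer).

E[X] = (1/6)·(-2) + (1/3)·0 + (1/9)·2 + (7/18)·3 = 19/18
E[X²] = (1/6)·4 + (1/3)·0 + (1/9)·4 + (7/18)·9 = 83/18
Var(X) = 83/18 − (19/18)² = 1133/324

1133/324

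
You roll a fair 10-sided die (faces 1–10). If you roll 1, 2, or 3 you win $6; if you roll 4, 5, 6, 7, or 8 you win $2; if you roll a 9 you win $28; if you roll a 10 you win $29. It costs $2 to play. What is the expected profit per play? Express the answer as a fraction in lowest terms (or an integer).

13/2 dollars

E[payout] = (1/2)·2 + (3/10)·6 + (1/10)·28 + (1/10)·29 = 17/2
Expected profit = 17/2 − 2 = 13/2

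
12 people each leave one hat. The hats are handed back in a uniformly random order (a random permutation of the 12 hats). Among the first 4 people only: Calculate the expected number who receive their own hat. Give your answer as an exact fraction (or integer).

Let Xᵢ = 1 if person i gets their own hat. For each i, P(Xᵢ=1) = 1/12.
By linearity of expectation, E[X₁+…+X_4] = 4·(1/12) = 1/3.

1/3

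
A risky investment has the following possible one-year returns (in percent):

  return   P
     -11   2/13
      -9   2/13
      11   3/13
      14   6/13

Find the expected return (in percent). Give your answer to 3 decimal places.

E[X] = (2/13)·(-11) + (2/13)·(-9) + (3/13)·11 + (6/13)·14
     = 77/13 ≈ 5.923

5.923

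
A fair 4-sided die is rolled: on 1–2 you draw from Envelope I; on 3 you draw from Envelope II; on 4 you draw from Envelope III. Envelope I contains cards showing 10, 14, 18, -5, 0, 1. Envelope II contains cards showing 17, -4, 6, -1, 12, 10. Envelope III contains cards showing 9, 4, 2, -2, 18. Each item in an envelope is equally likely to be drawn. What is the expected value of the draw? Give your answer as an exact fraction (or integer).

E[X | Envelope I] = (10 + 14 + 18 − 5 + 0 + 1)/6 = 19/3
E[X | Envelope II] = (17 − 4 + 6 − 1 + 12 + 10)/6 = 20/3
E[X | Envelope III] = (9 + 4 + 2 − 2 + 18)/5 = 31/5
E[X] = (1/2)·19/3 + (1/4)·20/3 + (1/4)·31/5 = 383/60

383/60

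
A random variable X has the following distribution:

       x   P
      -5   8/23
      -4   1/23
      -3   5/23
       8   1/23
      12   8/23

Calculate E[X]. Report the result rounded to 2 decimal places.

E[X] = (8/23)·(-5) + (1/23)·(-4) + (5/23)·(-3) + (1/23)·8 + (8/23)·12
     = 45/23 ≈ 1.96

1.96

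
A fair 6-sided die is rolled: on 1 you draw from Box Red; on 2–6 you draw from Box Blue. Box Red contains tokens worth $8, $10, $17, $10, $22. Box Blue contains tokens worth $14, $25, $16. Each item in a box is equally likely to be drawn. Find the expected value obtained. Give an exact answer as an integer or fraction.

788/45 dollars

E[X | Box Red] = (8 + 10 + 17 + 10 + 22)/5 = 67/5
E[X | Box Blue] = (14 + 25 + 16)/3 = 55/3
E[X] = (1/6)·67/5 + (5/6)·55/3 = 788/45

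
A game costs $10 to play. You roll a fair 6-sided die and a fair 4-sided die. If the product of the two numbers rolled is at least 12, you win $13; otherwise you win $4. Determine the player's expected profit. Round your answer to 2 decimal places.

E[payout] = (2/3)·4 + (1/3)·13 = 7
Expected profit = 7 − 10 = -3 ≈ -$3.00

-$3.00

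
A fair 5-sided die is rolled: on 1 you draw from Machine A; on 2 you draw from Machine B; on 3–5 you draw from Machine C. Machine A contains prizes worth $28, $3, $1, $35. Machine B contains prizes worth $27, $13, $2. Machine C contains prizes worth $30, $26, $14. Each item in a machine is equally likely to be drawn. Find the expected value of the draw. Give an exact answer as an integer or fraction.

E[X | Machine A] = (28 + 3 + 1 + 35)/4 = 67/4
E[X | Machine B] = (27 + 13 + 2)/3 = 14
E[X | Machine C] = (30 + 26 + 14)/3 = 70/3
E[X] = (1/5)·67/4 + (1/5)·14 + (3/5)·70/3 = 403/20

403/20 dollars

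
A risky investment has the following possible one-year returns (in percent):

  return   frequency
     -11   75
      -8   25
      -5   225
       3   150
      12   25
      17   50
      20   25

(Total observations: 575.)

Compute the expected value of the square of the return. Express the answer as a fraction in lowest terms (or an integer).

1828/23

Total = 575, so P(return=-11) = 75/575, etc.
E[X²] = (3/23)·121 + (1/23)·64 + (9/23)·25 + (6/23)·9 + (1/23)·144 + (2/23)·289 + (1/23)·400
     = 1828/23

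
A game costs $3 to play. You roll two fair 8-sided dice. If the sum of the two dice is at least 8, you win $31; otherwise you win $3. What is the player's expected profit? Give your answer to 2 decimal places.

E[payout] = (21/64)·3 + (43/64)·31 = 349/16
Expected profit = 349/16 − 3 = 301/16 ≈ $18.81

$18.81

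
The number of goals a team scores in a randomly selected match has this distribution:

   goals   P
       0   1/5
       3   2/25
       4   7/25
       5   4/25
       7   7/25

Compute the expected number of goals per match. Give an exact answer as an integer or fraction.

E[X] = (1/5)·0 + (2/25)·3 + (7/25)·4 + (4/25)·5 + (7/25)·7
     = 103/25

103/25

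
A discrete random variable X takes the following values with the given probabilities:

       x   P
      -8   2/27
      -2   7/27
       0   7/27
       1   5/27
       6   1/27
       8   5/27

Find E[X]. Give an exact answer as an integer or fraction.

E[X] = (2/27)·(-8) + (7/27)·(-2) + (7/27)·0 + (5/27)·1 + (1/27)·6 + (5/27)·8
     = 7/9

7/9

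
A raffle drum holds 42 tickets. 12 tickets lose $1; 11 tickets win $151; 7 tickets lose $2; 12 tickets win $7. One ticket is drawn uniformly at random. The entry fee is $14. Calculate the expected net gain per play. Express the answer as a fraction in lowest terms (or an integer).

E[payout] = (12/42)·(-1) + (11/42)·151 + (7/42)·(-2) + (12/42)·7 = 573/14
Expected profit = 573/14 − 14 = 377/14

377/14 dollars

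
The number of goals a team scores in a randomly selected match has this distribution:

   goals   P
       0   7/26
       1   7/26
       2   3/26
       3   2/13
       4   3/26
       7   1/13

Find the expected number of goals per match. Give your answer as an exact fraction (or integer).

51/26

E[X] = (7/26)·0 + (7/26)·1 + (3/26)·2 + (2/13)·3 + (3/26)·4 + (1/13)·7
     = 51/26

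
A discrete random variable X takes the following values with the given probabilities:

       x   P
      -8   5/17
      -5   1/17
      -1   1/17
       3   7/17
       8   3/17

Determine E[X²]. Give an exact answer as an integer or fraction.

E[X²] = (5/17)·64 + (1/17)·25 + (1/17)·1 + (7/17)·9 + (3/17)·64
     = 601/17

601/17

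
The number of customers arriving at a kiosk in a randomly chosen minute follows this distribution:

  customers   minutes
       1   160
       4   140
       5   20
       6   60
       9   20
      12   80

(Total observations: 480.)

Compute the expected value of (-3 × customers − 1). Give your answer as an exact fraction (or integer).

-31/2

Total = 480, so P(customers=1) = 160/480, etc.
E[-3x-1] = (1/3)·(-4) + (7/24)·(-13) + (1/24)·(-16) + (1/8)·(-19) + (1/24)·(-28) + (1/6)·(-37)
     = -31/2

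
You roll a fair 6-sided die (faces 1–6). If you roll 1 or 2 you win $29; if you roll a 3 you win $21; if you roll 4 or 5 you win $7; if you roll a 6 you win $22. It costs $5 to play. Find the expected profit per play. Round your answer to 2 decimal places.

$14.17

E[payout] = (1/3)·7 + (1/6)·21 + (1/6)·22 + (1/3)·29 = 115/6
Expected profit = 115/6 − 5 = 85/6 ≈ $14.17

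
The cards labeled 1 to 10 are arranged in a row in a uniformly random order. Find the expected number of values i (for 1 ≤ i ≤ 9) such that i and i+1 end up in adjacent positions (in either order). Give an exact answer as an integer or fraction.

For each i ∈ {1,…,9}, let Xᵢ = 1 if i and i+1 are adjacent. P(Xᵢ=1) = 2·(10−1)!/10! = 2/10.
By linearity, E[ΣXᵢ] = (9)·(2/10) = 9/5.

9/5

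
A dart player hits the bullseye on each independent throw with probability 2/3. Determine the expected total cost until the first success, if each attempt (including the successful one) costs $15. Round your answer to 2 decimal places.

E[#attempts] = 1/p = 3/2; E[cost] = 15·3/2 = 45/2.
≈ 22.50

$22.50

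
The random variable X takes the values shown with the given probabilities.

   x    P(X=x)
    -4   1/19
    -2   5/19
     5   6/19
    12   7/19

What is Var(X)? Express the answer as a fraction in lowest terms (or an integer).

E[X] = (1/19)·(-4) + (5/19)·(-2) + (6/19)·5 + (7/19)·12 = 100/19
E[X²] = (1/19)·16 + (5/19)·4 + (6/19)·25 + (7/19)·144 = 1194/19
Var(X) = 1194/19 − (100/19)² = 12686/361

12686/361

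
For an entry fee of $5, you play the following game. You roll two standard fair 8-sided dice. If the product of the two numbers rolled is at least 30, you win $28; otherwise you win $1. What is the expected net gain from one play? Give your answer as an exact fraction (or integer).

E[payout] = (47/64)·1 + (17/64)·28 = 523/64
Expected profit = 523/64 − 5 = 203/64

203/64 dollars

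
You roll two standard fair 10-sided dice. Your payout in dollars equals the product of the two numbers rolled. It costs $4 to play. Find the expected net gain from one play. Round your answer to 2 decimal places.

$26.25

Distribution of the product of the two numbers rolled: 1 w.p. 1/100, 2 w.p. 1/50, 3 w.p. 1/50, 4 w.p. 3/100, 5 w.p. 1/50, 6 w.p. 1/25, …
E[payout] = (1/100)·1 + (1/50)·2 + (1/50)·3 + (3/100)·4 + (1/50)·5 + (1/25)·6 + (1/50)·7 + (1/25)·8 + (3/100)·9 + (1/25)·10 + (1/25)·12 + (1/50)·14 + (1/50)·15 + (3/100)·16 + (1/25)·18 + (1/25)·20 + (1/50)·21 + (1/25)·24 + (1/100)·25 + (1/50)·27 + (1/50)·28 + (1/25)·30 + (1/50)·32 + (1/50)·35 + (3/100)·36 + (1/25)·40 + (1/50)·42 + (1/50)·45 + (1/50)·48 + (1/100)·49 + (1/50)·50 + (1/50)·54 + (1/50)·56 + (1/50)·60 + (1/50)·63 + (1/100)·64 + (1/50)·70 + (1/50)·72 + (1/50)·80 + (1/100)·81 + (1/50)·90 + (1/100)·100 = 121/4
Expected profit = 121/4 − 4 = 105/4 ≈ $26.25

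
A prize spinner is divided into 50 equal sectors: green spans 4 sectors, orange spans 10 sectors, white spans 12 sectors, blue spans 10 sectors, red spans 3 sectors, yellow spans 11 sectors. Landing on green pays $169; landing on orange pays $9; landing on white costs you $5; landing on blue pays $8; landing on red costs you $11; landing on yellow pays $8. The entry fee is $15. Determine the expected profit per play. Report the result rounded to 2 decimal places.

$1.82

E[payout] = (4/50)·169 + (10/50)·9 + (12/50)·(-5) + (10/50)·8 + (3/50)·(-11) + (11/50)·8 = 841/50
Expected profit = 841/50 − 15 = 91/50 ≈ $1.82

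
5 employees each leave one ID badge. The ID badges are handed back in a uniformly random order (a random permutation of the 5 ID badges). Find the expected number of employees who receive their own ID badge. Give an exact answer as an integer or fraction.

Let Xᵢ = 1 if person i gets their own ID badge. For each i, P(Xᵢ=1) = 1/5.
By linearity of expectation, E[X₁+…+X_5] = 5·(1/5) = 1.

1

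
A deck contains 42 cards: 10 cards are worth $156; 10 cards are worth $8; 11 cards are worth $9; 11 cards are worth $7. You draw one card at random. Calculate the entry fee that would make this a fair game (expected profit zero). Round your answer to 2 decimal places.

$43.24

E[payout] = (10/42)·156 + (10/42)·8 + (11/42)·9 + (11/42)·7 = 908/21
Fair fee = E[payout] = 908/21 ≈ $43.24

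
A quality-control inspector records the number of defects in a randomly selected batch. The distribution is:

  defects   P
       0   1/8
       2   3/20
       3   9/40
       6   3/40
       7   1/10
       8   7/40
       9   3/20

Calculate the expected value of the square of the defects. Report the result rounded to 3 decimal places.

33.575

E[X²] = (1/8)·0 + (3/20)·4 + (9/40)·9 + (3/40)·36 + (1/10)·49 + (7/40)·64 + (3/20)·81
     = 1343/40 ≈ 33.575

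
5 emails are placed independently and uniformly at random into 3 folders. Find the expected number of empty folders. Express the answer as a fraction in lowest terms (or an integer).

32/81

Let Xⱼ=1 if folder j is empty. P(Xⱼ=1) = ((3-1)/3)^5 = 32/243.
By linearity, E[#empty] = 3·32/243 = 32/81.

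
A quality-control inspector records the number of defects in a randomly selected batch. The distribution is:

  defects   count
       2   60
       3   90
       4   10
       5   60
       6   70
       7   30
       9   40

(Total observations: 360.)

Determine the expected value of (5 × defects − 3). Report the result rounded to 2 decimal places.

Total = 360, so P(defects=2) = 60/360, etc.
E[5x-3] = (1/6)·7 + (1/4)·12 + (1/36)·17 + (1/6)·22 + (7/36)·27 + (1/12)·32 + (1/9)·42
     = 188/9 ≈ 20.89

20.89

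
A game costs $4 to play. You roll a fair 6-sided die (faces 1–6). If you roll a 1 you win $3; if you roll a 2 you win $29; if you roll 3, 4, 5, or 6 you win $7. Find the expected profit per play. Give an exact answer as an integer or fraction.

$6

E[payout] = (1/6)·3 + (2/3)·7 + (1/6)·29 = 10
Expected profit = 10 − 4 = 6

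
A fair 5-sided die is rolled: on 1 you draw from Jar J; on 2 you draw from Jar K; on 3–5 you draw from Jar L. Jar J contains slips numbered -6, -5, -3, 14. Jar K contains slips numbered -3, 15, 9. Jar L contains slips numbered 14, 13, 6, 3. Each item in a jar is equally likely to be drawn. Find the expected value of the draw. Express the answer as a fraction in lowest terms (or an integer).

34/5

E[X | Jar J] = (-6 − 5 − 3 + 14)/4 = 0
E[X | Jar K] = (-3 + 15 + 9)/3 = 7
E[X | Jar L] = (14 + 13 + 6 + 3)/4 = 9
E[X] = (1/5)·0 + (1/5)·7 + (3/5)·9 = 34/5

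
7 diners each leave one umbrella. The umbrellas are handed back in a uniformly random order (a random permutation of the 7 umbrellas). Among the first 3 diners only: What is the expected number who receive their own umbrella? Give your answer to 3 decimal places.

0.429

Let Xᵢ = 1 if person i gets their own umbrella. For each i, P(Xᵢ=1) = 1/7.
By linearity of expectation, E[X₁+…+X_3] = 3·(1/7) = 3/7.
≈ 0.429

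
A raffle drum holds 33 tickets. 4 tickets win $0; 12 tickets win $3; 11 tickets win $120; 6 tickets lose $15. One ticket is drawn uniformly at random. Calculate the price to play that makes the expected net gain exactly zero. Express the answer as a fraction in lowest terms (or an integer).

422/11 dollars

E[payout] = (4/33)·0 + (12/33)·3 + (11/33)·120 + (6/33)·(-15) = 422/11
Fair fee = E[payout] = 422/11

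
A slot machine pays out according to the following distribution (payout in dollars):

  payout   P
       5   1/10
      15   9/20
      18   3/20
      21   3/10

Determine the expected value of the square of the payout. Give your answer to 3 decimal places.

E[X²] = (1/10)·25 + (9/20)·225 + (3/20)·324 + (3/10)·441
     = 5693/20 ≈ 284.650

284.650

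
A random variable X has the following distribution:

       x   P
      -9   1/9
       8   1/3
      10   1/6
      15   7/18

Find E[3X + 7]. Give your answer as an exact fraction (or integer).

E[3x+7] = (1/9)·(-20) + (1/3)·31 + (1/6)·37 + (7/18)·52
     = 69/2

69/2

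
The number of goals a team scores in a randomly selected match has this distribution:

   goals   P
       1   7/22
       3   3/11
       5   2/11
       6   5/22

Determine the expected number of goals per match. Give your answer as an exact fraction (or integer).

E[X] = (7/22)·1 + (3/11)·3 + (2/11)·5 + (5/22)·6
     = 75/22

75/22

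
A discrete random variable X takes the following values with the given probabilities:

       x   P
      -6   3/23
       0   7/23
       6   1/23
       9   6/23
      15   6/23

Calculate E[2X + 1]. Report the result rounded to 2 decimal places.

12.48

E[2x+1] = (3/23)·(-11) + (7/23)·1 + (1/23)·13 + (6/23)·19 + (6/23)·31
     = 287/23 ≈ 12.48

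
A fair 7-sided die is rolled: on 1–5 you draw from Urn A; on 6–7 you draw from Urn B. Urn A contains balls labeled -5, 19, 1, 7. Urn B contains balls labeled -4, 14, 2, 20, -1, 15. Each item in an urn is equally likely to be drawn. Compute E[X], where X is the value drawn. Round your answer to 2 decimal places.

6.12

E[X | Urn A] = (-5 + 19 + 1 + 7)/4 = 11/2
E[X | Urn B] = (-4 + 14 + 2 + 20 − 1 + 15)/6 = 23/3
E[X] = (5/7)·11/2 + (2/7)·23/3 = 257/42 ≈ 6.12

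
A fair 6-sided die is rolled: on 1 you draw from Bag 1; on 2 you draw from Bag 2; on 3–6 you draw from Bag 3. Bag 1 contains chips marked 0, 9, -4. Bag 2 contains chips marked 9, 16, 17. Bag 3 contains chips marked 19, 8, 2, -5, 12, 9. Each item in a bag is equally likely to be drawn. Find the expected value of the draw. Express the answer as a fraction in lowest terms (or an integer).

137/18

E[X | Bag 1] = (0 + 9 − 4)/3 = 5/3
E[X | Bag 2] = (9 + 16 + 17)/3 = 14
E[X | Bag 3] = (19 + 8 + 2 − 5 + 12 + 9)/6 = 15/2
E[X] = (1/6)·5/3 + (1/6)·14 + (2/3)·15/2 = 137/18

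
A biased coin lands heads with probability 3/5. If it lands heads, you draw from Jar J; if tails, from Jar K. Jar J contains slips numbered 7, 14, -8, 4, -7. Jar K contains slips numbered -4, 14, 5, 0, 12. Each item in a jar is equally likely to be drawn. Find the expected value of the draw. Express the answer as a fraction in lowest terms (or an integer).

E[X | Jar J] = (7 + 14 − 8 + 4 − 7)/5 = 2
E[X | Jar K] = (-4 + 14 + 5 + 0 + 12)/5 = 27/5
E[X] = (3/5)·2 + (2/5)·27/5 = 84/25

84/25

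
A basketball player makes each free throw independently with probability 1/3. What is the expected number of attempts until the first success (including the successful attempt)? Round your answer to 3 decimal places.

3.000

For a geometric distribution, E[trials] = 1/p = 1/(1/3) = 3.
≈ 3.000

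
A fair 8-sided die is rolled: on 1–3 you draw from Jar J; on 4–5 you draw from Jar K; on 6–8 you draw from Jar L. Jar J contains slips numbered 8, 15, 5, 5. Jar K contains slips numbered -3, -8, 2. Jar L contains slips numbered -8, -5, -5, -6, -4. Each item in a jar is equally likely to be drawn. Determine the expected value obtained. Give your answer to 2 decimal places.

0.24

E[X | Jar J] = (8 + 15 + 5 + 5)/4 = 33/4
E[X | Jar K] = (-3 − 8 + 2)/3 = -3
E[X | Jar L] = (-8 − 5 − 5 − 6 − 4)/5 = -28/5
E[X] = (3/8)·33/4 + (1/4)·(-3) + (3/8)·(-28/5) = 39/160 ≈ 0.24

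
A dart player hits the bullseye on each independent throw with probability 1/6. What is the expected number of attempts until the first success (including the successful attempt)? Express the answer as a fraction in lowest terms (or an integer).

6

For a geometric distribution, E[trials] = 1/p = 1/(1/6) = 6.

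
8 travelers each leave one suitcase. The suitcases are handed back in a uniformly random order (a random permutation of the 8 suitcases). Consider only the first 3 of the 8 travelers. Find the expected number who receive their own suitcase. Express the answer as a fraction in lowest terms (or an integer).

3/8

Let Xᵢ = 1 if person i gets their own suitcase. For each i, P(Xᵢ=1) = 1/8.
By linearity of expectation, E[X₁+…+X_3] = 3·(1/8) = 3/8.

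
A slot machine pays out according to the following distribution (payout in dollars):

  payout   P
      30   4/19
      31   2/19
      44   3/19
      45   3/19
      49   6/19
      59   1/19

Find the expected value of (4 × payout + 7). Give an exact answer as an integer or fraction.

E[4x+7] = (4/19)·127 + (2/19)·131 + (3/19)·183 + (3/19)·187 + (6/19)·203 + (1/19)·243
     = 3341/19

3341/19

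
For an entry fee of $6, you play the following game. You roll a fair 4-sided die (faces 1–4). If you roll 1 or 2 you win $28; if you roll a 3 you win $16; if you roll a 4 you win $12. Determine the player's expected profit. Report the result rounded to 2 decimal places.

E[payout] = (1/4)·12 + (1/4)·16 + (1/2)·28 = 21
Expected profit = 21 − 6 = 15 ≈ $15.00

$15.00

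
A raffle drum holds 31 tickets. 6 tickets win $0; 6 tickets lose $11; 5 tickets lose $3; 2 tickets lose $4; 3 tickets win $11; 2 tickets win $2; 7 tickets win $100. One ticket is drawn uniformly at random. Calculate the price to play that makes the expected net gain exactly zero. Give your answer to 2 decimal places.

$20.90

E[payout] = (6/31)·0 + (6/31)·(-11) + (5/31)·(-3) + (2/31)·(-4) + (3/31)·11 + (2/31)·2 + (7/31)·100 = 648/31
Fair fee = E[payout] = 648/31 ≈ $20.90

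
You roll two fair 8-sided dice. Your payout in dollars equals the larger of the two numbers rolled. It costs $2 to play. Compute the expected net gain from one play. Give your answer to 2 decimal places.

$3.81

Distribution of the larger of the two numbers rolled: 1 w.p. 1/64, 2 w.p. 3/64, 3 w.p. 5/64, 4 w.p. 7/64, 5 w.p. 9/64, 6 w.p. 11/64, …
E[payout] = (1/64)·1 + (3/64)·2 + (5/64)·3 + (7/64)·4 + (9/64)·5 + (11/64)·6 + (13/64)·7 + (15/64)·8 = 93/16
Expected profit = 93/16 − 2 = 61/16 ≈ $3.81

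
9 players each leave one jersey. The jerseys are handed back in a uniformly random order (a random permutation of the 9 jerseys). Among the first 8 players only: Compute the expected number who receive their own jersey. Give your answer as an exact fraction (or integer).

Let Xᵢ = 1 if person i gets their own jersey. For each i, P(Xᵢ=1) = 1/9.
By linearity of expectation, E[X₁+…+X_8] = 8·(1/9) = 8/9.

8/9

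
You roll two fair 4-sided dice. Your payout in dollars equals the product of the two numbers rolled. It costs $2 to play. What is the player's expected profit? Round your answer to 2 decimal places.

Distribution of the product of the two numbers rolled: 1 w.p. 1/16, 2 w.p. 1/8, 3 w.p. 1/8, 4 w.p. 3/16, 6 w.p. 1/8, 8 w.p. 1/8, …
E[payout] = (1/16)·1 + (1/8)·2 + (1/8)·3 + (3/16)·4 + (1/8)·6 + (1/8)·8 + (1/16)·9 + (1/8)·12 + (1/16)·16 = 25/4
Expected profit = 25/4 − 2 = 17/4 ≈ $4.25

$4.25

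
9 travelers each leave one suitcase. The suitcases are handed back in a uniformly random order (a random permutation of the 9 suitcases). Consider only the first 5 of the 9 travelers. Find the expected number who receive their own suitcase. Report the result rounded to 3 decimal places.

0.556

Let Xᵢ = 1 if person i gets their own suitcase. For each i, P(Xᵢ=1) = 1/9.
By linearity of expectation, E[X₁+…+X_5] = 5·(1/9) = 5/9.
≈ 0.556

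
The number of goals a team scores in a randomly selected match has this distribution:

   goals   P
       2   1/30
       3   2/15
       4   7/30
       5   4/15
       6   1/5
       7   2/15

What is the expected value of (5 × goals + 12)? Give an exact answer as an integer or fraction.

E[5x+12] = (1/30)·22 + (2/15)·27 + (7/30)·32 + (4/15)·37 + (1/5)·42 + (2/15)·47
     = 109/3

109/3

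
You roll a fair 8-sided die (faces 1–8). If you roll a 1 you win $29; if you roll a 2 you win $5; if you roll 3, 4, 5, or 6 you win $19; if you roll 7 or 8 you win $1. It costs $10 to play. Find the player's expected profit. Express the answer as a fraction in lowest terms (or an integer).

$4

E[payout] = (1/4)·1 + (1/8)·5 + (1/2)·19 + (1/8)·29 = 14
Expected profit = 14 − 10 = 4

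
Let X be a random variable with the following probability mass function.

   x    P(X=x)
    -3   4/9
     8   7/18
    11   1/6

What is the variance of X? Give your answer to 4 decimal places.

36.0154

E[X] = (4/9)·(-3) + (7/18)·8 + (1/6)·11 = 65/18
E[X²] = (4/9)·9 + (7/18)·64 + (1/6)·121 = 883/18
Var(X) = 883/18 − (65/18)² = 11669/324 ≈ 36.0154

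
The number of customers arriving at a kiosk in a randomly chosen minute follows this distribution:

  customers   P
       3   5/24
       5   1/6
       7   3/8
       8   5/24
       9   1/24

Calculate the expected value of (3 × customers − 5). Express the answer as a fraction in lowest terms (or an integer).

E[3x-5] = (5/24)·4 + (1/6)·10 + (3/8)·16 + (5/24)·19 + (1/24)·22
     = 107/8

107/8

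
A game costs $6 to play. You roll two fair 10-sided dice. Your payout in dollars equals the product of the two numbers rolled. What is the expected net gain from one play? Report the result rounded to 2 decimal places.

$24.25

Distribution of the product of the two numbers rolled: 1 w.p. 1/100, 2 w.p. 1/50, 3 w.p. 1/50, 4 w.p. 3/100, 5 w.p. 1/50, 6 w.p. 1/25, …
E[payout] = (1/100)·1 + (1/50)·2 + (1/50)·3 + (3/100)·4 + (1/50)·5 + (1/25)·6 + (1/50)·7 + (1/25)·8 + (3/100)·9 + (1/25)·10 + (1/25)·12 + (1/50)·14 + (1/50)·15 + (3/100)·16 + (1/25)·18 + (1/25)·20 + (1/50)·21 + (1/25)·24 + (1/100)·25 + (1/50)·27 + (1/50)·28 + (1/25)·30 + (1/50)·32 + (1/50)·35 + (3/100)·36 + (1/25)·40 + (1/50)·42 + (1/50)·45 + (1/50)·48 + (1/100)·49 + (1/50)·50 + (1/50)·54 + (1/50)·56 + (1/50)·60 + (1/50)·63 + (1/100)·64 + (1/50)·70 + (1/50)·72 + (1/50)·80 + (1/100)·81 + (1/50)·90 + (1/100)·100 = 121/4
Expected profit = 121/4 − 6 = 97/4 ≈ $24.25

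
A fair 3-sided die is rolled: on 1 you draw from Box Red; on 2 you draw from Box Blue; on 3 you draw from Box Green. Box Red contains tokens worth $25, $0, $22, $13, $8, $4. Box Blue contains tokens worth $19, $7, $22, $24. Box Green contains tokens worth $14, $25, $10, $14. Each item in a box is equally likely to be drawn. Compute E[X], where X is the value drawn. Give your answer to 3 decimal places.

$15.250

E[X | Box Red] = (25 + 0 + 22 + 13 + 8 + 4)/6 = 12
E[X | Box Blue] = (19 + 7 + 22 + 24)/4 = 18
E[X | Box Green] = (14 + 25 + 10 + 14)/4 = 63/4
E[X] = (1/3)·12 + (1/3)·18 + (1/3)·63/4 = 61/4 ≈ 15.250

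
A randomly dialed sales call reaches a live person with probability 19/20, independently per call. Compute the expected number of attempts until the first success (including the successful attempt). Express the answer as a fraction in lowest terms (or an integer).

20/19

For a geometric distribution, E[trials] = 1/p = 1/(19/20) = 20/19.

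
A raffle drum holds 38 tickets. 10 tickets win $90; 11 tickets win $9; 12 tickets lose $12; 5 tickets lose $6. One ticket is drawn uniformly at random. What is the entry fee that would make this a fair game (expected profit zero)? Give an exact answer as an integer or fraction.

825/38 dollars

E[payout] = (10/38)·90 + (11/38)·9 + (12/38)·(-12) + (5/38)·(-6) = 825/38
Fair fee = E[payout] = 825/38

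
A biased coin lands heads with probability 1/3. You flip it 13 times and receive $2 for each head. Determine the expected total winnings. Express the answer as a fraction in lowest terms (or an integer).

26/3 dollars

E[#heads] = 13·1/3 = 13/3 (linearity over flips).
E[winnings] = 2·13/3 = 26/3.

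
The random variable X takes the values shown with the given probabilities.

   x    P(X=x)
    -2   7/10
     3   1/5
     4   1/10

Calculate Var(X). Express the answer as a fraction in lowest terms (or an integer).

E[X] = (7/10)·(-2) + (1/5)·3 + (1/10)·4 = -2/5
E[X²] = (7/10)·4 + (1/5)·9 + (1/10)·16 = 31/5
Var(X) = 31/5 − (-2/5)² = 151/25

151/25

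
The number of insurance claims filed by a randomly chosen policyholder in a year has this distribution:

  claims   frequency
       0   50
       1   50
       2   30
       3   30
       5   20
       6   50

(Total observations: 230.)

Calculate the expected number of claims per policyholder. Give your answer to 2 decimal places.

2.61

Total = 230, so P(claims=0) = 50/230, etc.
E[X] = (5/23)·0 + (5/23)·1 + (3/23)·2 + (3/23)·3 + (2/23)·5 + (5/23)·6
     = 60/23 ≈ 2.61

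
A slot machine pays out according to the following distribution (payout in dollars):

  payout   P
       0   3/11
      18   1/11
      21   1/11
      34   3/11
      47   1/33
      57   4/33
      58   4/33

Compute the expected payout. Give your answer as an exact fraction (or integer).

310/11 dollars

E[X] = (3/11)·0 + (1/11)·18 + (1/11)·21 + (3/11)·34 + (1/33)·47 + (4/33)·57 + (4/33)·58
     = 310/11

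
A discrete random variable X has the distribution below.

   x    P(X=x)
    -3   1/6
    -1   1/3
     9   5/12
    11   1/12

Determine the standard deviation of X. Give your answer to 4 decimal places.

E[X] = 23/6, E[X²] = 137/3
Var(X) = E[X²] − (E[X])² = 137/3 − 529/36 = 1115/36
SD(X) = √(1115/36) ≈ 5.5653

5.5653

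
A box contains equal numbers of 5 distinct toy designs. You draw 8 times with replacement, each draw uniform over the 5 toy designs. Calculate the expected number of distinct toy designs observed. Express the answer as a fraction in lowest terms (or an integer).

Let Xⱼ=1 if type j appears at least once. P(Xⱼ=1) = 1 − ((5−1)/5)^8 = 325089/390625.
E[#distinct] = 5·325089/390625 = 325089/78125.

325089/78125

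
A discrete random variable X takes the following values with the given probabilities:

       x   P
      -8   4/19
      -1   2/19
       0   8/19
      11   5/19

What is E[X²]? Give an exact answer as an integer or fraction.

863/19

E[X²] = (4/19)·64 + (2/19)·1 + (8/19)·0 + (5/19)·121
     = 863/19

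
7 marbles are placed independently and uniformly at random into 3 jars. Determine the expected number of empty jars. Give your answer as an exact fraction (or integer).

128/729

Let Xⱼ=1 if jar j is empty. P(Xⱼ=1) = ((3-1)/3)^7 = 128/2187.
By linearity, E[#empty] = 3·128/2187 = 128/729.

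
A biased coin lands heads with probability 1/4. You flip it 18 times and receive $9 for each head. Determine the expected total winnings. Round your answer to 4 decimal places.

$40.5000

E[#heads] = 18·1/4 = 9/2 (linearity over flips).
E[winnings] = 9·9/2 = 81/2.
≈ 40.5000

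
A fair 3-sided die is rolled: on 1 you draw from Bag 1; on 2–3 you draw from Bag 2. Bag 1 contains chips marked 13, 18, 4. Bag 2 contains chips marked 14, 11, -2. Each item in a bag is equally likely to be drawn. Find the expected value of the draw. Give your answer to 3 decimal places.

9.000

E[X | Bag 1] = (13 + 18 + 4)/3 = 35/3
E[X | Bag 2] = (14 + 11 − 2)/3 = 23/3
E[X] = (1/3)·35/3 + (2/3)·23/3 = 9 ≈ 9.000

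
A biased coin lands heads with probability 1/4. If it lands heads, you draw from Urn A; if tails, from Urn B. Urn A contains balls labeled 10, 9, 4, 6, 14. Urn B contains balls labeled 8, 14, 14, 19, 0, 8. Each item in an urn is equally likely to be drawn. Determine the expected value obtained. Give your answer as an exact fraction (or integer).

401/40

E[X | Urn A] = (10 + 9 + 4 + 6 + 14)/5 = 43/5
E[X | Urn B] = (8 + 14 + 14 + 19 + 0 + 8)/6 = 21/2
E[X] = (1/4)·43/5 + (3/4)·21/2 = 401/40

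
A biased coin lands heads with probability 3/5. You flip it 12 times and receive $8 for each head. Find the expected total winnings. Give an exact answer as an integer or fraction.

E[#heads] = 12·3/5 = 36/5 (linearity over flips).
E[winnings] = 8·36/5 = 288/5.

288/5 dollars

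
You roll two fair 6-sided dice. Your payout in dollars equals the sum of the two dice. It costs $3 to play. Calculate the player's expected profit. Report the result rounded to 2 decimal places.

Distribution of the sum of the two dice: 2 w.p. 1/36, 3 w.p. 1/18, 4 w.p. 1/12, 5 w.p. 1/9, 6 w.p. 5/36, 7 w.p. 1/6, …
E[payout] = (1/36)·2 + (1/18)·3 + (1/12)·4 + (1/9)·5 + (5/36)·6 + (1/6)·7 + (5/36)·8 + (1/9)·9 + (1/12)·10 + (1/18)·11 + (1/36)·12 = 7
Expected profit = 7 − 3 = 4 ≈ $4.00

$4.00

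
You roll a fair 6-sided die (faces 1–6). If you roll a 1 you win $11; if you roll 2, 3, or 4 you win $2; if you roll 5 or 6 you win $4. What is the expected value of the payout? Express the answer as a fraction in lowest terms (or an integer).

25/6 dollars

E[payout] = (1/2)·2 + (1/3)·4 + (1/6)·11 = 25/6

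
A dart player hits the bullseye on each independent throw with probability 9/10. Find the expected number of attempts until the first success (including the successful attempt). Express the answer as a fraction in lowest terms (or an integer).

10/9

For a geometric distribution, E[trials] = 1/p = 1/(9/10) = 10/9.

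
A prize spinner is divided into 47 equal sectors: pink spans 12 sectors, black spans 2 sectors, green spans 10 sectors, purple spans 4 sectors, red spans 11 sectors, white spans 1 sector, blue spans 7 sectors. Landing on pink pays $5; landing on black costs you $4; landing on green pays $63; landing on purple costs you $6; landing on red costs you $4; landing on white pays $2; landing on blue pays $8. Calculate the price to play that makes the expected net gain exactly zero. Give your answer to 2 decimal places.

E[payout] = (12/47)·5 + (2/47)·(-4) + (10/47)·63 + (4/47)·(-6) + (11/47)·(-4) + (1/47)·2 + (7/47)·8 = 672/47
Fair fee = E[payout] = 672/47 ≈ $14.30

$14.30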